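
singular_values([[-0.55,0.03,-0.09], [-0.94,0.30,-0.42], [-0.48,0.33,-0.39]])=[1.37, 0.29, 0.0]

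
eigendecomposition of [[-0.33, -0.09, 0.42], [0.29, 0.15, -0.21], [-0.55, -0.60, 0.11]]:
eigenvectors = [[0.66+0.00j,0.66-0.00j,-0.76+0.00j], [-0.38-0.17j,-0.38+0.17j,0.61+0.00j], [0.49+0.38j,0.49-0.38j,(-0.22+0j)]]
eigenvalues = [(0.03+0.26j), (0.03-0.26j), (-0.14+0j)]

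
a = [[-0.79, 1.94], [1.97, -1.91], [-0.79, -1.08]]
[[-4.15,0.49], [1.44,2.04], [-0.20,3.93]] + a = [[-4.94, 2.43], [3.41, 0.13], [-0.99, 2.85]]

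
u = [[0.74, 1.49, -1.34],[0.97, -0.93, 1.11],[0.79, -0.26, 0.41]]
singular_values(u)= [2.52, 1.46, 0.0]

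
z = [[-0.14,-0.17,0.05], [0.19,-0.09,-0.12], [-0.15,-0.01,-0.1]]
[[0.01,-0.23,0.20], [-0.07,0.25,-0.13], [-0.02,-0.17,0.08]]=z@ [[-0.09, 1.27, -0.74], [0.1, 0.23, -0.50], [0.35, -0.24, 0.31]]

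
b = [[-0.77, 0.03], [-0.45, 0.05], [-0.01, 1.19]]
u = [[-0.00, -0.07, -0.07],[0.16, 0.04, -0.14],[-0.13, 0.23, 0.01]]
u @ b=[[0.03, -0.09], [-0.14, -0.16], [-0.0, 0.02]]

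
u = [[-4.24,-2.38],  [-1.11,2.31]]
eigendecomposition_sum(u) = [[-4.38,-1.5],  [-0.7,-0.24]] + [[0.14, -0.88], [-0.41, 2.55]]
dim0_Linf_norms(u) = [4.24, 2.38]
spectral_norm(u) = 4.87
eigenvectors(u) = [[-0.99, 0.32], [-0.16, -0.95]]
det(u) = -12.44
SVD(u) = [[-1.00, 0.05], [0.05, 1.0]] @ diag([4.866066612364197, 2.555698676298602]) @ [[0.86,0.51], [-0.51,0.86]]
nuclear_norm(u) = 7.42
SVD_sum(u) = [[-4.18, -2.48], [0.19, 0.11]] + [[-0.06,0.10], [-1.30,2.20]]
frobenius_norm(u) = 5.50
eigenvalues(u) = [-4.62, 2.69]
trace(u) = -1.93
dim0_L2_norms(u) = [4.38, 3.32]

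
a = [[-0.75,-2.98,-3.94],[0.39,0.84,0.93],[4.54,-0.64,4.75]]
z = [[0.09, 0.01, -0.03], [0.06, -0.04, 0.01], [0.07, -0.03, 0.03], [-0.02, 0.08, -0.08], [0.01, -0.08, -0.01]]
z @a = [[-0.2, -0.24, -0.49], [-0.02, -0.22, -0.23], [0.07, -0.25, -0.16], [-0.32, 0.18, -0.23], [-0.08, -0.09, -0.16]]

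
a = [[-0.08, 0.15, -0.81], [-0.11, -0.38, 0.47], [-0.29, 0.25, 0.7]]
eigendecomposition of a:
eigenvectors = [[0.54, -0.96, 0.8], [-0.31, -0.13, -0.52], [-0.78, -0.25, 0.3]]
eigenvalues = [1.0, -0.27, -0.49]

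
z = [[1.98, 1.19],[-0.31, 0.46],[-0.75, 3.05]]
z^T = [[1.98, -0.31, -0.75], [1.19, 0.46, 3.05]]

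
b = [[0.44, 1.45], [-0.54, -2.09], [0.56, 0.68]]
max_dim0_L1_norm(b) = 4.22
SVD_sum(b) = [[0.46, 1.45], [-0.65, -2.06], [0.25, 0.78]] + [[-0.02, 0.0],[0.11, -0.03],[0.31, -0.1]]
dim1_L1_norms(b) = [1.89, 2.63, 1.24]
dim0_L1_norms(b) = [1.54, 4.22]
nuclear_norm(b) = 3.11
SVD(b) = [[0.55, -0.05],[-0.78, 0.33],[0.30, 0.94]] @ diag([2.758626339010343, 0.3489709468113221]) @ [[0.30, 0.95], [0.95, -0.3]]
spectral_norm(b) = 2.76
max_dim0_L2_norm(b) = 2.63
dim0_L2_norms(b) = [0.89, 2.63]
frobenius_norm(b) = 2.78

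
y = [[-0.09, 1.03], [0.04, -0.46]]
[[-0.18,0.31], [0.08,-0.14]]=y @ [[0.10,-0.17], [-0.17,0.29]]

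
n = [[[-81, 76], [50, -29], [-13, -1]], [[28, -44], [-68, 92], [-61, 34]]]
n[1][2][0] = -61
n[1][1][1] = 92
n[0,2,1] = -1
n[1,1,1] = 92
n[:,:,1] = [[76, -29, -1], [-44, 92, 34]]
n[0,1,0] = 50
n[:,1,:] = [[50, -29], [-68, 92]]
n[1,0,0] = 28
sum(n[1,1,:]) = 24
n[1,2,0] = -61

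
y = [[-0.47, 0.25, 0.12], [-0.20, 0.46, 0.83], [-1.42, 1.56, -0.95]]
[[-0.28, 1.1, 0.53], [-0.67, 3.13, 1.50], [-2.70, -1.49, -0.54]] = y @ [[-0.40, -1.56, -0.70], [-1.98, -0.23, 0.01], [0.19, 3.52, 1.63]]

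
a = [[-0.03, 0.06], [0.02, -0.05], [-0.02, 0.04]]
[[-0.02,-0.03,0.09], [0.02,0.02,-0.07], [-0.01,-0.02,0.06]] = a @ [[-1.00, -0.18, -0.96], [-0.8, -0.53, 0.94]]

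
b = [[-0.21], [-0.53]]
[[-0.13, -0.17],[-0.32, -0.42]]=b@[[0.61, 0.8]]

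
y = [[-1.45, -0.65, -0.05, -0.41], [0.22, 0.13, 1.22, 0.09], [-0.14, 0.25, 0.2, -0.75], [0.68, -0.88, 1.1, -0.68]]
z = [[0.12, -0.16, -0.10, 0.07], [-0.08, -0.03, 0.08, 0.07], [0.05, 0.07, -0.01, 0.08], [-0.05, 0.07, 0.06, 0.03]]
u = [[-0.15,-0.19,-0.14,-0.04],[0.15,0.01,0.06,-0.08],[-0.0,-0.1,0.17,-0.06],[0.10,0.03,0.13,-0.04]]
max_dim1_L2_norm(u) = 0.28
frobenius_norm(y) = 2.80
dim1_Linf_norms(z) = [0.16, 0.08, 0.08, 0.07]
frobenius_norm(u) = 0.43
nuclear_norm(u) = 0.69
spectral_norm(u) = 0.35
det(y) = -2.01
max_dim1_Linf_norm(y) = 1.45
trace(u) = -0.01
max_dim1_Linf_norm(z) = 0.16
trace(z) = 0.11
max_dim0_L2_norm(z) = 0.19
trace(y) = -1.80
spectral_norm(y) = 1.98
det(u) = -0.00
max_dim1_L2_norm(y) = 1.71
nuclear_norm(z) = 0.52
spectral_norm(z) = 0.26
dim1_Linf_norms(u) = [0.19, 0.15, 0.17, 0.13]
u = z @ y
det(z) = 0.00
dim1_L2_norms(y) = [1.64, 1.25, 0.83, 1.71]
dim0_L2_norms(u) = [0.23, 0.22, 0.26, 0.11]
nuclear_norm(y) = 5.20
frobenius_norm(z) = 0.32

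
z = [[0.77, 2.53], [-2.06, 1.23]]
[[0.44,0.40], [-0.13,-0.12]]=z@[[0.14, 0.13], [0.13, 0.12]]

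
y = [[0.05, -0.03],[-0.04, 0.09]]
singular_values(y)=[0.11, 0.03]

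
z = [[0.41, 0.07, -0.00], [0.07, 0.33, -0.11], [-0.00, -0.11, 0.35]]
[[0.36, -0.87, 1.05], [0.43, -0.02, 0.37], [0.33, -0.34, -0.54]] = z@ [[0.60, -2.14, 2.54], [1.66, 0.08, 0.06], [1.47, -0.94, -1.53]]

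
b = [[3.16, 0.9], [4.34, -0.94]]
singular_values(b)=[5.37, 1.28]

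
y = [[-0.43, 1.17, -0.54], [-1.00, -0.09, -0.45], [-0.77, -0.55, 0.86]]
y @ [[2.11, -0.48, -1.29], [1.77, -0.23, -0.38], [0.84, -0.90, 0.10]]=[[0.71, 0.42, 0.06], [-2.65, 0.91, 1.28], [-1.88, -0.28, 1.29]]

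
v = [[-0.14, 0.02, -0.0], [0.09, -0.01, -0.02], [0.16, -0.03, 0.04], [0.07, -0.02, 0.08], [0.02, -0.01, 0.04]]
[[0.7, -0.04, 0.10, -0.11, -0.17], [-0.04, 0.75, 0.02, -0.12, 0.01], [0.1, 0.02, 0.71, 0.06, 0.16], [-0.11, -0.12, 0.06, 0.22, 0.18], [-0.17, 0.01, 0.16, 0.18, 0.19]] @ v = [[-0.10, 0.02, -0.01], [0.07, -0.01, -0.02], [0.11, -0.02, 0.04], [0.03, -0.01, 0.03], [0.07, -0.01, 0.03]]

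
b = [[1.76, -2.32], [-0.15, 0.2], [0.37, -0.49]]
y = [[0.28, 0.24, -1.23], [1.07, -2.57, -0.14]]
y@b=[[0.0, 0.00], [2.22, -2.93]]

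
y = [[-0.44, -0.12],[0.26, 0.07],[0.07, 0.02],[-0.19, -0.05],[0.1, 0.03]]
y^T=[[-0.44,0.26,0.07,-0.19,0.10], [-0.12,0.07,0.02,-0.05,0.03]]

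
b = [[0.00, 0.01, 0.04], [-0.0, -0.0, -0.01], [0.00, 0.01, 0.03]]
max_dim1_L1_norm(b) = 0.05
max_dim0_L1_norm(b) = 0.08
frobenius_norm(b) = 0.05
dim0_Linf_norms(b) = [0.0, 0.01, 0.04]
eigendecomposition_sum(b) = [[0.00, 0.0, -0.0], [0.0, 0.0, 0.0], [0.00, 0.00, 0.00]] + [[0.00, -0.01, -0.0], [0.0, 0.00, 0.0], [0.00, -0.0, -0.0]] + [[0.0, 0.02, 0.04], [0.00, -0.0, -0.01], [0.0, 0.01, 0.03]]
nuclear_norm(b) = 0.06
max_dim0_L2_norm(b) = 0.05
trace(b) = 0.03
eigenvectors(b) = [[1.00, 0.79, -0.79], [0.0, -0.57, 0.22], [0.0, 0.22, -0.57]]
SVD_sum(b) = [[0.00, 0.01, 0.04], [0.0, -0.0, -0.01], [0.00, 0.01, 0.03]] + [[0.0, -0.00, 0.00], [0.00, 0.0, -0.00], [0.0, 0.0, -0.0]] + [[0.0, 0.00, 0.0], [0.0, 0.0, 0.0], [-0.00, 0.00, 0.00]]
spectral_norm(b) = 0.05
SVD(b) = [[0.78, -0.24, 0.58],  [-0.18, 0.8, 0.58],  [0.6, 0.56, -0.58]] @ diag([0.052813297557953914, 0.003279573303803338, 0.0]) @ [[-0.0, 0.26, 0.97], [-0.00, 0.97, -0.26], [1.0, 0.00, 0.00]]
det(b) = 0.00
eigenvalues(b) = [0.0, 0.0, 0.03]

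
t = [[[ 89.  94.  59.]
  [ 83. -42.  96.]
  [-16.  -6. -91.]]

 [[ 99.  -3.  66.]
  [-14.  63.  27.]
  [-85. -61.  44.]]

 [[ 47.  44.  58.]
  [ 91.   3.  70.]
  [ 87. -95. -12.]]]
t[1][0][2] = 66.0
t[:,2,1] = [-6.0, -61.0, -95.0]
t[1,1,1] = 63.0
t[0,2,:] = [-16.0, -6.0, -91.0]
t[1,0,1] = -3.0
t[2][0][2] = 58.0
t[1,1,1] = 63.0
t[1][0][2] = 66.0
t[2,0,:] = [47.0, 44.0, 58.0]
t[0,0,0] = 89.0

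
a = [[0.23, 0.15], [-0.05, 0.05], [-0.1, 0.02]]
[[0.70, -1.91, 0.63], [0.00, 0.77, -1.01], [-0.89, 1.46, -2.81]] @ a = [[0.19, 0.02], [0.06, 0.02], [0.0, -0.12]]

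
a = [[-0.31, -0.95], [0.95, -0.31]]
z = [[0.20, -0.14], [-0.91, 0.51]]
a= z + [[-0.51, -0.81],[1.86, -0.82]]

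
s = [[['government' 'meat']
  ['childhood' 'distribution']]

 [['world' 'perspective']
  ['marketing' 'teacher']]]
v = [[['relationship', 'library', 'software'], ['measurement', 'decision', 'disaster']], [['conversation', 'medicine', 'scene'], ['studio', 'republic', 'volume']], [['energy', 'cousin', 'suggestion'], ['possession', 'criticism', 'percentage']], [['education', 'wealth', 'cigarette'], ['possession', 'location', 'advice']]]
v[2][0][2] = 'suggestion'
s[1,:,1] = ['perspective', 'teacher']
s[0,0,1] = 'meat'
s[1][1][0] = 'marketing'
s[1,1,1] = 'teacher'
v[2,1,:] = ['possession', 'criticism', 'percentage']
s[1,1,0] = 'marketing'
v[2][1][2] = 'percentage'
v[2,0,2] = 'suggestion'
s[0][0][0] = 'government'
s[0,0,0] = 'government'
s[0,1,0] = 'childhood'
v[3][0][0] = 'education'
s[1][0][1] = 'perspective'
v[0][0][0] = 'relationship'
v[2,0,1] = 'cousin'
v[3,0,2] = 'cigarette'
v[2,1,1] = 'criticism'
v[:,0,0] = ['relationship', 'conversation', 'energy', 'education']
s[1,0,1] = 'perspective'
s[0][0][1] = 'meat'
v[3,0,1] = 'wealth'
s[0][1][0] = 'childhood'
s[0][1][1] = 'distribution'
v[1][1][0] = 'studio'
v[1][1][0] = 'studio'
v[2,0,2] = 'suggestion'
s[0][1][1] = 'distribution'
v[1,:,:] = [['conversation', 'medicine', 'scene'], ['studio', 'republic', 'volume']]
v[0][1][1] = 'decision'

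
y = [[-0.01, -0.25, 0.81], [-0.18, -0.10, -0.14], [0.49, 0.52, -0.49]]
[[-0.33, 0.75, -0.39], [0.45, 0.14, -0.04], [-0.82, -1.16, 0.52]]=y @[[-0.83, 0.04, 1.11],  [-1.68, -1.97, -0.67],  [-0.94, 0.32, -0.67]]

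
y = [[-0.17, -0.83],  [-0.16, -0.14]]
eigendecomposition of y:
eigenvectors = [[-0.92, 0.91], [-0.39, -0.42]]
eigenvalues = [-0.52, 0.21]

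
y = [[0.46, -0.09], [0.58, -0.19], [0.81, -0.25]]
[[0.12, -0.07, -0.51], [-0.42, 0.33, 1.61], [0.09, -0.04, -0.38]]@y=[[-0.40, 0.13], [1.30, -0.43], [-0.29, 0.09]]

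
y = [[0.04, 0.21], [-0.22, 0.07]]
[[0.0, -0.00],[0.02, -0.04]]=y @ [[-0.09, 0.18],[0.02, -0.05]]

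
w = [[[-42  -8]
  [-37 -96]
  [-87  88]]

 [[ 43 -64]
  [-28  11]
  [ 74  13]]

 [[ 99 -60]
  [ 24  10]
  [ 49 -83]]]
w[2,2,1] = -83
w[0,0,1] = -8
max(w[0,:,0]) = -37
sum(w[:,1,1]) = -75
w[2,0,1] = -60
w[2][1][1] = 10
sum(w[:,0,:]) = -32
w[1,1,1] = 11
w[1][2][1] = 13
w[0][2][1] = 88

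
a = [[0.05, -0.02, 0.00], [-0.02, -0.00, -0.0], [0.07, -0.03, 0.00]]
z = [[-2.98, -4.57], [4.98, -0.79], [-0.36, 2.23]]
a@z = [[-0.25, -0.21], [0.06, 0.09], [-0.36, -0.3]]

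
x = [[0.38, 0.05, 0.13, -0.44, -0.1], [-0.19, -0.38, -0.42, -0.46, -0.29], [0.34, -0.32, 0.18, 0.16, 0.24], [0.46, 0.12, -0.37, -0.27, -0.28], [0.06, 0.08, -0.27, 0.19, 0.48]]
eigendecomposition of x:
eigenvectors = [[(-0.04+0j), -0.25-0.37j, -0.25+0.37j, 0.27+0.32j, (0.27-0.32j)],[0.92+0.00j, (0.04-0.4j), 0.04+0.40j, (-0.12-0.19j), -0.12+0.19j],[(0.37+0j), (0.2+0.27j), 0.20-0.27j, (0.23+0.39j), (0.23-0.39j)],[(0.13+0j), -0.66+0.00j, -0.66-0.00j, 0.27-0.09j, (0.27+0.09j)],[0j, (0.02+0.3j), (0.02-0.3j), (-0.7+0j), -0.70-0.00j]]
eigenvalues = [(-0.6+0j), (0.01+0.61j), (0.01-0.61j), (0.48+0.17j), (0.48-0.17j)]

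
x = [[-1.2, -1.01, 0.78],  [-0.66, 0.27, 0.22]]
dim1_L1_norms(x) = [2.99, 1.15]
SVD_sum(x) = [[-1.28,  -0.88,  0.78],[-0.33,  -0.23,  0.2]] + [[0.08, -0.13, -0.00], [-0.33, 0.50, 0.02]]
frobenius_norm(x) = 1.90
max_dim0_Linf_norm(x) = 1.2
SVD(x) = [[-0.97, -0.25], [-0.25, 0.97]] @ diag([1.801668563899817, 0.6159467394630567]) @ [[0.74,0.51,-0.45], [-0.55,0.83,0.03]]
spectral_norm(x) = 1.80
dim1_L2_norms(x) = [1.75, 0.75]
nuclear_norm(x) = 2.42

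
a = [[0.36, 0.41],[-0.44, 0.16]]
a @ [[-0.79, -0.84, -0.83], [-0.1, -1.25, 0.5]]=[[-0.33, -0.81, -0.09], [0.33, 0.17, 0.45]]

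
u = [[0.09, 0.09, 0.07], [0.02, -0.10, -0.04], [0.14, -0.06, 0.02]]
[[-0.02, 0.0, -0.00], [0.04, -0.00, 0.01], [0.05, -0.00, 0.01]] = u@[[0.33,  -0.03,  0.08], [-0.14,  0.01,  -0.03], [-0.47,  0.05,  -0.11]]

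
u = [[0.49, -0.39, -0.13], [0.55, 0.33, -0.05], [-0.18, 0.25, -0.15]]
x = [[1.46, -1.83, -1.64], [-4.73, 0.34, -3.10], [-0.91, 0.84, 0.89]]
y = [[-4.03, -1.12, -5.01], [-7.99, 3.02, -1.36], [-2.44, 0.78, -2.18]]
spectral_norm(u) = 0.77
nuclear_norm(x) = 9.02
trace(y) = -3.19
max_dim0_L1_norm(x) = 7.1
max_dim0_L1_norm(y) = 14.46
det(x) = -2.61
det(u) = -0.08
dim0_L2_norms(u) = [0.76, 0.57, 0.2]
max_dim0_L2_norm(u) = 0.76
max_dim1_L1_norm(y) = 12.37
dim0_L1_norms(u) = [1.22, 0.97, 0.33]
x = u @ y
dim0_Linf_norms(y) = [7.99, 3.02, 5.01]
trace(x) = 2.69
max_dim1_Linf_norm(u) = 0.55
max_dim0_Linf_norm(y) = 7.99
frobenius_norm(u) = 0.97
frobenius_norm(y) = 11.35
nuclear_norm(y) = 15.58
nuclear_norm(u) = 1.51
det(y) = 32.35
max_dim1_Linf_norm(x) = 4.73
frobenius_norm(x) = 6.53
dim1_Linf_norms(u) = [0.49, 0.55, 0.25]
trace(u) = 0.67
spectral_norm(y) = 10.40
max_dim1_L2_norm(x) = 5.67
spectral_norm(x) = 5.70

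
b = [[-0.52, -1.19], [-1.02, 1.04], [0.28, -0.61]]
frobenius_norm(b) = 2.06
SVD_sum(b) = [[0.32, -0.89],[-0.45, 1.25],[0.23, -0.63]] + [[-0.84, -0.30], [-0.57, -0.21], [0.05, 0.02]]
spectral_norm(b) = 1.76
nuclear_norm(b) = 2.84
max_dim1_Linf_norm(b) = 1.19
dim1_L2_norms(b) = [1.3, 1.46, 0.67]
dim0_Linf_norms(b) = [1.02, 1.19]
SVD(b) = [[0.54, 0.83],[-0.75, 0.56],[0.38, -0.05]] @ diag([1.7579887419899716, 1.0809604909692667]) @ [[0.34, -0.94], [-0.94, -0.34]]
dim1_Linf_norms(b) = [1.19, 1.04, 0.61]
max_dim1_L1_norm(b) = 2.06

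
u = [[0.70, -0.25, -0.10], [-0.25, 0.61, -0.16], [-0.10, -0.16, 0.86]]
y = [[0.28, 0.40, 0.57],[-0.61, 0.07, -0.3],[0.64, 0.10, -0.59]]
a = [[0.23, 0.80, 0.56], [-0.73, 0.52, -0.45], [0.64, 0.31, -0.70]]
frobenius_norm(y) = 1.34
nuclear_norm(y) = 2.17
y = u @ a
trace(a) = 0.05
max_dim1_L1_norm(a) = 1.7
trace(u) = 2.17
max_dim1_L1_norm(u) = 1.12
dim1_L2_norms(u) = [0.75, 0.68, 0.88]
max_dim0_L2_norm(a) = 1.0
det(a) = -1.00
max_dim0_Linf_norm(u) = 0.86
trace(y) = -0.24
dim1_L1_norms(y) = [1.25, 0.98, 1.33]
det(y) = -0.28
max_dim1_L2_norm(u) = 0.88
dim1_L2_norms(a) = [1.0, 1.0, 1.0]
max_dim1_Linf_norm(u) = 0.86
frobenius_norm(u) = 1.34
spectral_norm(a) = 1.01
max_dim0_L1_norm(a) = 1.71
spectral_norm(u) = 0.94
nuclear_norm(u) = 2.17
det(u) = 0.28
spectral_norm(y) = 0.94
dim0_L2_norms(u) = [0.75, 0.68, 0.88]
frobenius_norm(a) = 1.73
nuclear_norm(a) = 3.00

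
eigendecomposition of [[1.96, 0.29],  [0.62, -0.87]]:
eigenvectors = [[0.98, -0.1], [0.21, 1.0]]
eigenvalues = [2.02, -0.93]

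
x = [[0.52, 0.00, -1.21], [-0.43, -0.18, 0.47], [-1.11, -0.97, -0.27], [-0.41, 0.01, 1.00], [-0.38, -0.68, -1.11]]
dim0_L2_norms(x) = [1.41, 1.2, 2.0]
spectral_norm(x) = 2.07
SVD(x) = [[-0.57, 0.34, 0.27], [0.20, -0.29, -0.23], [-0.25, -0.80, -0.23], [0.47, -0.27, 0.81], [-0.6, -0.3, 0.4]] @ diag([2.0740539692164814, 1.7674792847578058, 0.004136511742333972]) @ [[-0.03, 0.30, 0.95], [0.80, 0.58, -0.15], [0.6, -0.76, 0.26]]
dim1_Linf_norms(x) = [1.21, 0.47, 1.11, 1.0, 1.11]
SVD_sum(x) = [[0.04, -0.35, -1.12], [-0.01, 0.12, 0.39], [0.02, -0.15, -0.49], [-0.03, 0.29, 0.93], [0.04, -0.37, -1.19]] + [[0.48, 0.35, -0.09], [-0.42, -0.3, 0.08], [-1.13, -0.82, 0.22], [-0.38, -0.28, 0.07], [-0.42, -0.31, 0.08]] + [[0.00, -0.0, 0.00], [-0.00, 0.00, -0.00], [-0.0, 0.00, -0.0], [0.0, -0.0, 0.0], [0.00, -0.00, 0.00]]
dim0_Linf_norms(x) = [1.11, 0.97, 1.21]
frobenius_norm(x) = 2.73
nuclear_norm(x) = 3.85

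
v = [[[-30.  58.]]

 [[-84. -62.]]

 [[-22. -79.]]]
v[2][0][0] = -22.0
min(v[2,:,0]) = -22.0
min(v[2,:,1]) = -79.0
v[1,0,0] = -84.0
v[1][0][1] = -62.0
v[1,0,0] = -84.0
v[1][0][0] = -84.0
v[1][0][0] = -84.0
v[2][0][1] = -79.0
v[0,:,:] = [[-30.0, 58.0]]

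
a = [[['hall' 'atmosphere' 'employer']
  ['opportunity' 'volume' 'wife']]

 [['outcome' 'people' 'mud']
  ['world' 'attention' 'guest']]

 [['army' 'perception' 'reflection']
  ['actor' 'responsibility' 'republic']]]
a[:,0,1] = ['atmosphere', 'people', 'perception']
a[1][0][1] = 'people'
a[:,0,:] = [['hall', 'atmosphere', 'employer'], ['outcome', 'people', 'mud'], ['army', 'perception', 'reflection']]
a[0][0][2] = 'employer'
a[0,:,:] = [['hall', 'atmosphere', 'employer'], ['opportunity', 'volume', 'wife']]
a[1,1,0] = 'world'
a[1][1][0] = 'world'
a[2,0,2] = 'reflection'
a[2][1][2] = 'republic'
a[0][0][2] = 'employer'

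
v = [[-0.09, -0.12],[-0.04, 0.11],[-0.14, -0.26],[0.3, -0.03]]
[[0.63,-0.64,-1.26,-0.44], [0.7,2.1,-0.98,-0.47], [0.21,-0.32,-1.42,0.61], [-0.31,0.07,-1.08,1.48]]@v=[[0.01,0.19], [-0.15,0.42], [0.38,0.29], [0.62,0.28]]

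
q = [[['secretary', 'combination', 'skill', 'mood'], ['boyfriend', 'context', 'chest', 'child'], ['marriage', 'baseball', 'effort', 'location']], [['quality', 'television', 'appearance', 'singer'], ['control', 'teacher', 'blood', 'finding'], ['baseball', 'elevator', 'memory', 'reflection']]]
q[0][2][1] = 'baseball'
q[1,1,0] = 'control'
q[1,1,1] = 'teacher'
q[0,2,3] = 'location'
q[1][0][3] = 'singer'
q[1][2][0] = 'baseball'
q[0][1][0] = 'boyfriend'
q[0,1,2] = 'chest'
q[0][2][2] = 'effort'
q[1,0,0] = 'quality'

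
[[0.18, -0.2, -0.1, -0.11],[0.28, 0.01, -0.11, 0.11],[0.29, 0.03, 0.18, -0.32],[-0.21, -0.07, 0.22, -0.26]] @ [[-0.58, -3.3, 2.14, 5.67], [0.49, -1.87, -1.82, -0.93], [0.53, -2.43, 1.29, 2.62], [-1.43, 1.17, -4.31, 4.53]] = [[-0.10, -0.11, 1.09, 0.45], [-0.37, -0.55, -0.03, 1.79], [0.40, -1.82, 2.18, 0.64], [0.58, -0.01, 1.08, -1.73]]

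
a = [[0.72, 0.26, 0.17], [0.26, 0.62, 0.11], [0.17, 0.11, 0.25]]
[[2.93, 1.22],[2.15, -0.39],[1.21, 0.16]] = a@[[2.91,2.31],  [1.89,-1.55],  [2.02,-0.25]]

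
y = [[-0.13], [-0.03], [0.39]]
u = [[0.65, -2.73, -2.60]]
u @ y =[[-1.02]]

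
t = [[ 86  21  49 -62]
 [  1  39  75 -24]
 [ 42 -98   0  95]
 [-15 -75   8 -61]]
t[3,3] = -61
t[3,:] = [-15, -75, 8, -61]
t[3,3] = -61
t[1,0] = 1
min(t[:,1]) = -98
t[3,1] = -75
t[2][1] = -98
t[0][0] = 86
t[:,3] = [-62, -24, 95, -61]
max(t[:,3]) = 95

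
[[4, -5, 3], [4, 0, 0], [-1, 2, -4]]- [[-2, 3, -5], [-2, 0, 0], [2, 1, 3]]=[[6, -8, 8], [6, 0, 0], [-3, 1, -7]]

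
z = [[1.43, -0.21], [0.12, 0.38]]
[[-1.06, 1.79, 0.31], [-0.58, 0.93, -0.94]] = z @ [[-0.92, 1.54, -0.14], [-1.24, 1.95, -2.42]]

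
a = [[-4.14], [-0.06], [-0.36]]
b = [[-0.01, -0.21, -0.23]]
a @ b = [[0.04, 0.87, 0.95], [0.00, 0.01, 0.01], [0.00, 0.08, 0.08]]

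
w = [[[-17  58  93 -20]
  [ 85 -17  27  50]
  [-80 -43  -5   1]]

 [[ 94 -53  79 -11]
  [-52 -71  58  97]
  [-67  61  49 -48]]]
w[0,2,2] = -5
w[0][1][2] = 27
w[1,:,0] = [94, -52, -67]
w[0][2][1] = -43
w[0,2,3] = 1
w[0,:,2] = [93, 27, -5]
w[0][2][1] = -43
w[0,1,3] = 50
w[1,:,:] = [[94, -53, 79, -11], [-52, -71, 58, 97], [-67, 61, 49, -48]]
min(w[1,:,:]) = -71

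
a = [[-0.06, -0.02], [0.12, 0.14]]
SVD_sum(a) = [[-0.04, -0.04], [0.13, 0.13]] + [[-0.02, 0.02],  [-0.01, 0.01]]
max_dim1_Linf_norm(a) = 0.14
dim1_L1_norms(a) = [0.08, 0.26]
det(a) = -0.01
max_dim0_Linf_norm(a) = 0.14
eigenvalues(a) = [-0.05, 0.13]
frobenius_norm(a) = 0.19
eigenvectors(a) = [[-0.84, 0.11], [0.54, -0.99]]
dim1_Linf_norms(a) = [0.06, 0.14]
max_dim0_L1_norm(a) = 0.18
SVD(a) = [[-0.29, 0.96],[0.96, 0.29]] @ diag([0.192425976357975, 0.031180821392004003]) @ [[0.69, 0.73], [-0.73, 0.69]]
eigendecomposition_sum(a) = [[-0.05,-0.01], [0.03,0.00]] + [[-0.01, -0.01], [0.09, 0.14]]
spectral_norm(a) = 0.19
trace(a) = 0.08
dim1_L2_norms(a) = [0.06, 0.18]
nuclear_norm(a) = 0.22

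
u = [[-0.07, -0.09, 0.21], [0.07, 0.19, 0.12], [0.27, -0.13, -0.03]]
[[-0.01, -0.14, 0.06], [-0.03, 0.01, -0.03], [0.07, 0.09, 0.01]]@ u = [[0.01, -0.03, -0.02],[-0.01, 0.01, -0.00],[0.00, 0.01, 0.03]]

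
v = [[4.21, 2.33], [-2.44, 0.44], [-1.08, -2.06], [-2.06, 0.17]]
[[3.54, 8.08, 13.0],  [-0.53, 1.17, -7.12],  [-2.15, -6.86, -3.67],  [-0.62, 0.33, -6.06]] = v@[[0.37, 0.11, 2.96], [0.85, 3.27, 0.23]]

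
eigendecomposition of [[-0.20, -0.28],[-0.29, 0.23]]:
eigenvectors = [[-0.89, 0.44], [-0.45, -0.90]]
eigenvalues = [-0.34, 0.37]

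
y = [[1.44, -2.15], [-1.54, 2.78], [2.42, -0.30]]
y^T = [[1.44, -1.54, 2.42],[-2.15, 2.78, -0.30]]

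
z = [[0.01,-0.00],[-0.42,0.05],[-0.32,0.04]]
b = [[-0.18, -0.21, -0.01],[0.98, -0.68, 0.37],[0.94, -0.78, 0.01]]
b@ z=[[0.09, -0.01],  [0.18, -0.02],  [0.33, -0.04]]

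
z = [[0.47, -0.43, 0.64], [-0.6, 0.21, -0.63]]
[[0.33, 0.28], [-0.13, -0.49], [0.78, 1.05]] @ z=[[-0.01, -0.08, 0.03],[0.23, -0.05, 0.23],[-0.26, -0.11, -0.16]]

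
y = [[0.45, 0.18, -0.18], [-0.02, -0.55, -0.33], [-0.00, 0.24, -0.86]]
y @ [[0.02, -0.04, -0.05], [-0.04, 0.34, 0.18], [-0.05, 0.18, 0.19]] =[[0.01, 0.01, -0.02],  [0.04, -0.25, -0.16],  [0.03, -0.07, -0.12]]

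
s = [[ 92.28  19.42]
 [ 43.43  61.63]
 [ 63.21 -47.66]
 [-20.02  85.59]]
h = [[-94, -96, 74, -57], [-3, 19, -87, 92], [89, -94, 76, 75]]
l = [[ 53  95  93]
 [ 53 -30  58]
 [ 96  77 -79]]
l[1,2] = 58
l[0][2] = 93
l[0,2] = 93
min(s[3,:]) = -20.02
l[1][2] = 58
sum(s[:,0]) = 178.9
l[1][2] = 58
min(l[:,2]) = -79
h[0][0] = -94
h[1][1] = 19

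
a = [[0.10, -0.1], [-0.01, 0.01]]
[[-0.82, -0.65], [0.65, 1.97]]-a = [[-0.92, -0.55], [0.66, 1.96]]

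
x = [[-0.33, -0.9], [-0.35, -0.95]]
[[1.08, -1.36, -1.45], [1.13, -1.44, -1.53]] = x @ [[0.26, 3.42, 2.21], [-1.29, 0.26, 0.80]]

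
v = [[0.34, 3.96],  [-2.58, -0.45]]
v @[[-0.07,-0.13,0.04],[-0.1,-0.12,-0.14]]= [[-0.42,  -0.52,  -0.54], [0.23,  0.39,  -0.04]]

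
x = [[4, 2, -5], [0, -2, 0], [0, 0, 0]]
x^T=[[4, 0, 0], [2, -2, 0], [-5, 0, 0]]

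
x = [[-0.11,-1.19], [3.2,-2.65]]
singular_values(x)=[4.21, 0.97]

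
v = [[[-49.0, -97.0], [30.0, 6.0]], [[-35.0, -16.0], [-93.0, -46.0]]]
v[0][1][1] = 6.0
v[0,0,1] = -97.0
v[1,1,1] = -46.0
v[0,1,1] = 6.0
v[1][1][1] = -46.0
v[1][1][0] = -93.0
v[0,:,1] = [-97.0, 6.0]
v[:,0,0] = [-49.0, -35.0]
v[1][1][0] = -93.0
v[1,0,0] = -35.0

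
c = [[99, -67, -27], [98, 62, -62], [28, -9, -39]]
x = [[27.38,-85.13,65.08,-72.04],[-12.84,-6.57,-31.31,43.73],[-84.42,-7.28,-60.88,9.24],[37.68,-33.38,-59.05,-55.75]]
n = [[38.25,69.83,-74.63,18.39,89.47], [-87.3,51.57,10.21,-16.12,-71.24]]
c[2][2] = -39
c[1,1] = 62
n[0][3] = 18.39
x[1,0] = -12.84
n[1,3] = -16.12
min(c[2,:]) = -39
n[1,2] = 10.21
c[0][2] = -27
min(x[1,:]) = -31.31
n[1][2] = 10.21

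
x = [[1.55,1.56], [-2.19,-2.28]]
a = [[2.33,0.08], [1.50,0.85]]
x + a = [[3.88, 1.64], [-0.69, -1.43]]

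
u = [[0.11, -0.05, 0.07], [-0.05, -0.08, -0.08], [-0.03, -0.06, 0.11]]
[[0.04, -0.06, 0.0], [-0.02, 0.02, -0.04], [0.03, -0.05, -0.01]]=u @ [[0.10, -0.15, 0.06], [-0.1, 0.23, 0.30], [0.28, -0.41, 0.12]]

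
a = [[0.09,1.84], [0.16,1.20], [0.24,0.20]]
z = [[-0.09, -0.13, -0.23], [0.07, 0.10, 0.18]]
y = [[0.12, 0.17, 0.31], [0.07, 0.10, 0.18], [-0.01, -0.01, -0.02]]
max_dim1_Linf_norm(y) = 0.31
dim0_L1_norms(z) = [0.16, 0.23, 0.41]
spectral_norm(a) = 2.21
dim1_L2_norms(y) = [0.37, 0.22, 0.02]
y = a @ z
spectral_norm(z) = 0.35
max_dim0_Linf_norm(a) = 1.84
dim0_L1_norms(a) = [0.49, 3.24]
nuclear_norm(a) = 2.45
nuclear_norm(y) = 0.44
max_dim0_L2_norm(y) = 0.36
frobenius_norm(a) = 2.23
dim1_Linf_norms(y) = [0.31, 0.18, 0.02]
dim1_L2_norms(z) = [0.28, 0.22]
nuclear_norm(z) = 0.36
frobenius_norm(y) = 0.43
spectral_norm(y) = 0.43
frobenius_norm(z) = 0.35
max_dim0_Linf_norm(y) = 0.31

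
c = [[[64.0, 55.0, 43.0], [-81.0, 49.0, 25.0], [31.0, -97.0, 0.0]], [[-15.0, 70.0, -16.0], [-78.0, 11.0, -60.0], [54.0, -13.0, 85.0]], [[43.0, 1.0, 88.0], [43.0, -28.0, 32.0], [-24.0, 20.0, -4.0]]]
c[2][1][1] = -28.0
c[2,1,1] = -28.0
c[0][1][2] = 25.0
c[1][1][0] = -78.0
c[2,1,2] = 32.0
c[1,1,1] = 11.0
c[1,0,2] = -16.0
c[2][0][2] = 88.0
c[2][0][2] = 88.0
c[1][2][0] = 54.0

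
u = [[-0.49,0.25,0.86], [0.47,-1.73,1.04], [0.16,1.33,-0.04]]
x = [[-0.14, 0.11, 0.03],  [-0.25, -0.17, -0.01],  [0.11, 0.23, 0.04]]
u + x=[[-0.63,0.36,0.89], [0.22,-1.90,1.03], [0.27,1.56,0.00]]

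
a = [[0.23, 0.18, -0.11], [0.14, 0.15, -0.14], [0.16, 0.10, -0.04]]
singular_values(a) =[0.44, 0.07, 0.0]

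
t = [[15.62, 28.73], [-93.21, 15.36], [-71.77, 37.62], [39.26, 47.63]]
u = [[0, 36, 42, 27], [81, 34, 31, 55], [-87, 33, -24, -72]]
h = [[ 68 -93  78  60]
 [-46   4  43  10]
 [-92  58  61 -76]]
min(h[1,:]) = -46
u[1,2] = 31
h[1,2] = 43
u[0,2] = 42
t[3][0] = 39.26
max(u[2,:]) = 33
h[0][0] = 68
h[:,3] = [60, 10, -76]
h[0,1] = -93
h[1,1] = 4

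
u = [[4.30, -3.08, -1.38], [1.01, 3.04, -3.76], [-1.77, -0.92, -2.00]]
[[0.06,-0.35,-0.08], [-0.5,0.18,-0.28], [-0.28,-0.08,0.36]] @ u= [[0.05, -1.18, 1.39], [-1.47, 2.34, 0.57], [-1.92, 0.29, -0.03]]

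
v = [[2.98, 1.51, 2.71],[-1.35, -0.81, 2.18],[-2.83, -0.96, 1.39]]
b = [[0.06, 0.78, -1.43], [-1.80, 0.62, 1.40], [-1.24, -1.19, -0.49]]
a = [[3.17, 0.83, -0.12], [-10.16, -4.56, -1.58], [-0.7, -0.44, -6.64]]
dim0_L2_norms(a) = [10.67, 4.66, 6.83]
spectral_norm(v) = 4.76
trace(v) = 3.56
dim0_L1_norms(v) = [7.16, 3.28, 6.28]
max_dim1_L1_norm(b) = 3.82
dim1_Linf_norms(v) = [2.98, 2.18, 2.83]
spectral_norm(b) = 2.56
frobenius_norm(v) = 6.05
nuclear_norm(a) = 18.78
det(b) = -6.12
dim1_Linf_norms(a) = [3.17, 10.16, 6.64]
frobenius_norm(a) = 13.49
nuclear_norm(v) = 8.83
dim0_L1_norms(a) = [14.03, 5.83, 8.34]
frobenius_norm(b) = 3.38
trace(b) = 0.19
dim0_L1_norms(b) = [3.1, 2.59, 3.32]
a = b @ v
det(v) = -6.30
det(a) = 38.55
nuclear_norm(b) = 5.67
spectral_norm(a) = 11.86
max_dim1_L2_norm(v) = 4.3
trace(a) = -8.03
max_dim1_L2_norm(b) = 2.36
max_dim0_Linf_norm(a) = 10.16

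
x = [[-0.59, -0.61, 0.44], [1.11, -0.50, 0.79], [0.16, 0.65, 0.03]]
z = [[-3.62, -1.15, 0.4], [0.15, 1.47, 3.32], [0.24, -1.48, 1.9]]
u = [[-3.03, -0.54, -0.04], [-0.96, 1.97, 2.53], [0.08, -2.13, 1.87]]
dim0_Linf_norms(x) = [1.11, 0.65, 0.79]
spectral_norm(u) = 3.53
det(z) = -28.72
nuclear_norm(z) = 9.66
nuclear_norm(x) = 2.93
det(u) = -28.64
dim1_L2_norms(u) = [3.08, 3.35, 2.84]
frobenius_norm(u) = 5.36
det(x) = 0.61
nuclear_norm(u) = 9.23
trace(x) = -1.06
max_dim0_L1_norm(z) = 5.62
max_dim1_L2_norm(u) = 3.35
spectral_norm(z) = 3.90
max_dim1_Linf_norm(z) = 3.62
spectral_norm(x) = 1.45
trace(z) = -0.25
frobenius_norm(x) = 1.86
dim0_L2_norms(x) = [1.27, 1.02, 0.9]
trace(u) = 0.81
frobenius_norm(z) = 5.80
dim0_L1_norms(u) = [4.07, 4.64, 4.44]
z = u + x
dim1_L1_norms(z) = [5.17, 4.94, 3.62]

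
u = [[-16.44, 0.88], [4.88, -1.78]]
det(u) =24.969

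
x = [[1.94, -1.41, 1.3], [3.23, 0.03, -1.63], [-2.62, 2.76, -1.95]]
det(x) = 5.40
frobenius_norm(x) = 6.23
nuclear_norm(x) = 8.86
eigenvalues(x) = [(-0.29+2.99j), (-0.29-2.99j), (0.6+0j)]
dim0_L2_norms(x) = [4.59, 3.1, 2.85]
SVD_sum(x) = [[2.13, -1.41, 0.75], [1.69, -1.11, 0.60], [-3.29, 2.17, -1.16]] + [[-0.27, -0.20, 0.39],  [1.55, 1.16, -2.21],  [0.62, 0.46, -0.89]] + [[0.08, 0.2, 0.16],[-0.01, -0.01, -0.01],[0.05, 0.12, 0.10]]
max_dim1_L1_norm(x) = 7.33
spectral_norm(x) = 5.33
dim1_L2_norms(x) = [2.73, 3.62, 4.28]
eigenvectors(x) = [[(0.03-0.32j),0.03+0.32j,(-0.38+0j)], [-0.70+0.00j,(-0.7-0j),-0.80+0.00j], [-0.07+0.64j,-0.07-0.64j,(-0.47+0j)]]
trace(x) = 0.02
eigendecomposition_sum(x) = [[0.79+0.66j, (-0.7-0.07j), (0.56-0.42j)], [1.23-1.82j, 0.02+1.51j, (-1.01-1.09j)], [(-1.54-1.3j), 1.38+0.13j, (-1.09+0.82j)]] + [[(0.79-0.66j), (-0.7+0.07j), 0.56+0.42j],  [1.23+1.82j, (0.02-1.51j), -1.01+1.09j],  [(-1.54+1.3j), (1.38-0.13j), (-1.09-0.82j)]] + [[(0.37-0j), (-0+0j), 0.19-0.00j],[0.77-0.00j, (-0+0j), (0.39-0j)],[(0.46-0j), -0.00+0.00j, (0.23-0j)]]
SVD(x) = [[-0.5, 0.16, 0.85], [-0.4, -0.92, -0.06], [0.77, -0.37, 0.52]] @ diag([5.33122513230423, 3.208608153364398, 0.3158675463723015]) @ [[-0.80, 0.53, -0.28], [-0.53, -0.39, 0.75], [0.29, 0.75, 0.59]]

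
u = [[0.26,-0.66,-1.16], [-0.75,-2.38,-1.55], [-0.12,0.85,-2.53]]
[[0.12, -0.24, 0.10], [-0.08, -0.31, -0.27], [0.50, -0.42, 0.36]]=u @ [[0.05,-0.06,0.21],[0.12,0.03,0.12],[-0.16,0.18,-0.11]]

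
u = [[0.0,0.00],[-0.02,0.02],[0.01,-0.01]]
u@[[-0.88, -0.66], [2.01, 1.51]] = [[0.0,0.00], [0.06,0.04], [-0.03,-0.02]]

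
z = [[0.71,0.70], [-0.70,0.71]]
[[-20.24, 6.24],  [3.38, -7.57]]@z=[[-18.74,-9.74], [7.70,-3.01]]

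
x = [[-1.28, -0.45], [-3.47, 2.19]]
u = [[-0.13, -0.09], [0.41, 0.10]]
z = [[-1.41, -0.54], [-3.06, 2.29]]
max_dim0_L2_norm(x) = 3.7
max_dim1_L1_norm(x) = 5.66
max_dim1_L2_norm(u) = 0.42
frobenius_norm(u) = 0.45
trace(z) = 0.88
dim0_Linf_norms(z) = [3.06, 2.29]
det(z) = -4.88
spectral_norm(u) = 0.45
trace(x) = 0.91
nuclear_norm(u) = 0.50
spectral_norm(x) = 4.19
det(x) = -4.36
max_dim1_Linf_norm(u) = 0.41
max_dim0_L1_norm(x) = 4.75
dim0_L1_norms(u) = [0.54, 0.19]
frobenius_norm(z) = 4.11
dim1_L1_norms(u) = [0.22, 0.51]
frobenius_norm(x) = 4.32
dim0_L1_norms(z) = [4.47, 2.83]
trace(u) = -0.03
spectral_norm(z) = 3.92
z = x + u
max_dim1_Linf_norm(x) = 3.47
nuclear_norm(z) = 5.16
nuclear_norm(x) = 5.24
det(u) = 0.02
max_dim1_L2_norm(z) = 3.82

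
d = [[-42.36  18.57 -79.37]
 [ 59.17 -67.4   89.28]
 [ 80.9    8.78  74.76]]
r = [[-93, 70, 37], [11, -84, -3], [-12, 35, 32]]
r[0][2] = 37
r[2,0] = -12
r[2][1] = 35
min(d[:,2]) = -79.37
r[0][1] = 70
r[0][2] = 37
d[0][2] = -79.37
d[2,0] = 80.9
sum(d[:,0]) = 97.71000000000001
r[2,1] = 35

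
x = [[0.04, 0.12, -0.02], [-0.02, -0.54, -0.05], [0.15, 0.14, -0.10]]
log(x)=[[-6.63+3.14j, (-1.05+0j), 1.12-0.00j], [(0.67+0j), (-0.49+3.14j), 0.05-0.00j], [(-5.42-0j), -1.32-0.00j, -1.12+3.14j]]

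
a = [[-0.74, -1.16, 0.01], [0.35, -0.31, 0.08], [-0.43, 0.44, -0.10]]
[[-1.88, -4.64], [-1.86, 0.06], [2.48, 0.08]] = a @[[-2.6, 1.95], [3.29, 2.78], [0.88, 3.05]]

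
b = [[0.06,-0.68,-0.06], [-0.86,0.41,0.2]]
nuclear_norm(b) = 1.60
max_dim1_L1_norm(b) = 1.47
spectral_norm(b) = 1.06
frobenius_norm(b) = 1.19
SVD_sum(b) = [[0.37, -0.31, -0.09], [-0.7, 0.60, 0.18]] + [[-0.31, -0.37, 0.03], [-0.16, -0.19, 0.02]]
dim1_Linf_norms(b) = [0.68, 0.86]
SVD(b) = [[-0.46, 0.89],[0.89, 0.46]] @ diag([1.0612452600360456, 0.539498376319175]) @ [[-0.74, 0.64, 0.19], [-0.64, -0.77, 0.07]]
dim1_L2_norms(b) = [0.69, 0.97]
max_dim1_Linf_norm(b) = 0.86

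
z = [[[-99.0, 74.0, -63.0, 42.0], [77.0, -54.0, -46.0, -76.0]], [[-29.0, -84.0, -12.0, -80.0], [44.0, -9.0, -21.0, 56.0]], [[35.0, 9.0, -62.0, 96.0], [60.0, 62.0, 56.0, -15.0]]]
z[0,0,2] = -63.0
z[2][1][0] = 60.0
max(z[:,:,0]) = 77.0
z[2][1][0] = 60.0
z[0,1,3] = -76.0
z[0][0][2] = -63.0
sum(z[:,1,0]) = 181.0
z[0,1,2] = -46.0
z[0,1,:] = [77.0, -54.0, -46.0, -76.0]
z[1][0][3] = -80.0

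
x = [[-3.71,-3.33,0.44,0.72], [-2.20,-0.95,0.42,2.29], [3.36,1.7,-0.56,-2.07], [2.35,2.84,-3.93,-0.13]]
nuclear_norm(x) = 13.86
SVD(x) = [[-0.58, -0.18, 0.76, 0.24], [-0.34, -0.41, -0.56, 0.64], [0.49, 0.41, 0.24, 0.73], [0.56, -0.8, 0.24, -0.00]] @ diag([8.325984422542584, 3.4294258888804174, 1.8451467610059156, 0.261638870591411]) @ [[0.70, 0.56, -0.34, -0.27], [0.31, -0.17, 0.77, -0.53], [-0.12, -0.5, -0.52, -0.68], [0.63, -0.64, -0.1, 0.43]]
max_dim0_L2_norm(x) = 5.95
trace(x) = -5.35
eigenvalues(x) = [(-7.6+0j), (3.08+0j), (-0.41+0.65j), (-0.41-0.65j)]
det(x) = -13.78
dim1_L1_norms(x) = [8.2, 5.86, 7.69, 9.25]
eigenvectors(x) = [[-0.50+0.00j, 0.19+0.00j, (0.62+0j), (0.62-0j)], [(-0.4+0j), -0.50+0.00j, -0.49-0.18j, (-0.49+0.18j)], [0.51+0.00j, (0.37+0j), 0.03-0.23j, (0.03+0.23j)], [0.58+0.00j, -0.76+0.00j, 0.52-0.14j, 0.52+0.14j]]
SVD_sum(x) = [[-3.39, -2.70, 1.65, 1.32], [-2.0, -1.60, 0.98, 0.78], [2.86, 2.28, -1.40, -1.12], [3.25, 2.59, -1.59, -1.27]] + [[-0.19, 0.10, -0.47, 0.32],[-0.43, 0.24, -1.08, 0.73],[0.43, -0.24, 1.08, -0.74],[-0.84, 0.47, -2.12, 1.44]] + [[-0.17,-0.70,-0.73,-0.95], [0.13,0.51,0.54,0.70], [-0.05,-0.22,-0.23,-0.3], [-0.05,-0.22,-0.23,-0.3]] + [[0.04, -0.04, -0.01, 0.03], [0.1, -0.11, -0.02, 0.07], [0.12, -0.12, -0.02, 0.08], [-0.0, 0.00, 0.0, -0.0]]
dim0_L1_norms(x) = [11.62, 8.82, 5.35, 5.21]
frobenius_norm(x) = 9.20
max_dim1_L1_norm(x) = 9.25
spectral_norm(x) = 8.33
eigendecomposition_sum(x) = [[(-3.1+0j), (-2.4-0j), (1.08-0j), 1.33-0.00j],[-2.44+0.00j, (-1.89-0j), 0.85-0.00j, 1.05-0.00j],[3.11-0.00j, 2.41+0.00j, (-1.09+0j), (-1.34+0j)],[3.54-0.00j, (2.74+0j), (-1.24+0j), (-1.52+0j)]] + [[0.14+0.00j,(-0.21-0j),0.41+0.00j,(-0.38-0j)], [(-0.36+0j),0.56+0.00j,-1.08+0.00j,1.02+0.00j], [(0.27+0j),-0.43-0.00j,0.81+0.00j,(-0.77-0j)], [-0.56+0.00j,0.86+0.00j,-1.66+0.00j,1.56+0.00j]] + [[-0.37+0.01j, -0.36-0.34j, (-0.52-0.33j), (-0.12+0.06j)], [(0.3+0.1j), 0.19+0.38j, 0.32+0.42j, 0.11-0.02j], [-0.01+0.14j, -0.14+0.12j, (-0.14+0.18j), (0.02+0.05j)], [-0.32+0.09j, (-0.38-0.21j), -0.52-0.16j, -0.08+0.08j]] + [[(-0.37-0.01j), -0.36+0.34j, -0.52+0.33j, (-0.12-0.06j)], [(0.3-0.1j), (0.19-0.38j), 0.32-0.42j, (0.11+0.02j)], [(-0.01-0.14j), -0.14-0.12j, -0.14-0.18j, 0.02-0.05j], [(-0.32-0.09j), -0.38+0.21j, -0.52+0.16j, (-0.08-0.08j)]]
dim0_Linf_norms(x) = [3.71, 3.33, 3.93, 2.29]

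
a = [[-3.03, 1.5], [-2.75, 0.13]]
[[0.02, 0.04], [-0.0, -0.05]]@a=[[-0.17, 0.04], [0.14, -0.01]]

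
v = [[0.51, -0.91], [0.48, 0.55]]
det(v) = 0.72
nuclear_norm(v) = 1.75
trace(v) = 1.06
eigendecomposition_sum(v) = [[(0.26+0.34j), (-0.46+0.37j)],[(0.24-0.19j), (0.28+0.32j)]] + [[(0.26-0.34j), -0.46-0.37j], [0.24+0.19j, (0.28-0.32j)]]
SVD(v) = [[-0.93, 0.36], [0.36, 0.93]] @ diag([1.0899562604039799, 0.6580998027701963]) @ [[-0.28, 0.96], [0.96, 0.28]]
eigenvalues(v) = [(0.53+0.66j), (0.53-0.66j)]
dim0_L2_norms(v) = [0.7, 1.06]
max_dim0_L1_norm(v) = 1.46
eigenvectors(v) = [[0.81+0.00j,0.81-0.00j], [-0.02-0.59j,-0.02+0.59j]]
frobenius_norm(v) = 1.27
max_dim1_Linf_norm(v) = 0.91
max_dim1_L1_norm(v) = 1.42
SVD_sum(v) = [[0.28, -0.98], [-0.11, 0.38]] + [[0.23,0.07], [0.59,0.17]]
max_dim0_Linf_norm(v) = 0.91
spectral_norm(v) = 1.09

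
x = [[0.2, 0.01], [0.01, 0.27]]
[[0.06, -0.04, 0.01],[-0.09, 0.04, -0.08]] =x @ [[0.30, -0.23, 0.06], [-0.33, 0.16, -0.3]]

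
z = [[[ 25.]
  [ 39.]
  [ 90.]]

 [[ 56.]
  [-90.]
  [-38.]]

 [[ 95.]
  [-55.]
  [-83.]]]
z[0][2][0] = 90.0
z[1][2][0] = -38.0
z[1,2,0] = -38.0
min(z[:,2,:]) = -83.0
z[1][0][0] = 56.0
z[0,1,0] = 39.0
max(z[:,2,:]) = 90.0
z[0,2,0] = 90.0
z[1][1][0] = -90.0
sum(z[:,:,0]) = 39.0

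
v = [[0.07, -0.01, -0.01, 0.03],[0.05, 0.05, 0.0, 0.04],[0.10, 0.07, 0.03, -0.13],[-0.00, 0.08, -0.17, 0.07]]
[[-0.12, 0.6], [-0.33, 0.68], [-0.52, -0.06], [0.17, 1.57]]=v @ [[-2.42, 5.87],[-3.74, 3.32],[-3.01, -5.41],[-0.59, 5.51]]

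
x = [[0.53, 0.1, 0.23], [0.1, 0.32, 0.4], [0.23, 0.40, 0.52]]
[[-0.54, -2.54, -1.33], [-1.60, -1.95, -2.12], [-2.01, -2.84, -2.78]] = x @ [[0.37, -3.5, -0.58], [-2.41, -2.73, -1.93], [-2.17, -1.81, -3.60]]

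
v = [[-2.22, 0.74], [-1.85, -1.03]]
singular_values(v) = [2.89, 1.26]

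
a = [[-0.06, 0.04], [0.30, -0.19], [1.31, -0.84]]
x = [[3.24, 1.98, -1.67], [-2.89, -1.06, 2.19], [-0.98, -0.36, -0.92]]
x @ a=[[-1.79, 1.16], [2.72, -1.75], [-1.25, 0.80]]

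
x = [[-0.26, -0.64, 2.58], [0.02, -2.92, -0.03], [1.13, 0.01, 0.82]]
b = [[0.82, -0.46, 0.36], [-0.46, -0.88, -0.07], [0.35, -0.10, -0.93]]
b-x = [[1.08, 0.18, -2.22],[-0.48, 2.04, -0.04],[-0.78, -0.11, -1.75]]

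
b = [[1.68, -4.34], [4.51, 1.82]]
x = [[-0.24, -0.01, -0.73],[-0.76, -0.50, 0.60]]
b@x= [[2.9, 2.15, -3.83], [-2.47, -0.96, -2.2]]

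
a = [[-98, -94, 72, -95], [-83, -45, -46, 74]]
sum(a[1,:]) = -100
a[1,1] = -45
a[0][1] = -94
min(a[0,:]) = -98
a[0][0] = -98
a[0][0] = -98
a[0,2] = 72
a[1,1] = -45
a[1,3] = 74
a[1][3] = 74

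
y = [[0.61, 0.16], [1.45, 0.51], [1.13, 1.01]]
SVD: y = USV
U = [[-0.28, -0.35], [-0.69, -0.58], [-0.67, 0.74]]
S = [2.2, 0.45]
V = [[-0.87, -0.49], [-0.49, 0.87]]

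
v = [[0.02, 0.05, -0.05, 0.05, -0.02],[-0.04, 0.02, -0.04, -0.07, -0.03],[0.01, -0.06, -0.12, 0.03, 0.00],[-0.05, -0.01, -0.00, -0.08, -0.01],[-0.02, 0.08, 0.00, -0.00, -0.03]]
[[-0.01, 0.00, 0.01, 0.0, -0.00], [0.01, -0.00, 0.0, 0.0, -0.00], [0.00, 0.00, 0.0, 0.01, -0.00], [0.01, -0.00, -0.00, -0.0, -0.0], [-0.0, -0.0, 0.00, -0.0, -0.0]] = v@[[-0.05, 0.02, -0.02, -0.03, -0.01], [-0.05, 0.0, 0.04, -0.01, -0.01], [-0.01, -0.00, -0.04, -0.05, 0.05], [-0.06, 0.01, 0.02, 0.03, 0.02], [0.00, 0.02, -0.03, 0.02, -0.01]]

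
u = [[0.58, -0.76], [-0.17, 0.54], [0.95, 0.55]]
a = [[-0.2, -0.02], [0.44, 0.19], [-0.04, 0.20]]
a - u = [[-0.78, 0.74], [0.61, -0.35], [-0.99, -0.35]]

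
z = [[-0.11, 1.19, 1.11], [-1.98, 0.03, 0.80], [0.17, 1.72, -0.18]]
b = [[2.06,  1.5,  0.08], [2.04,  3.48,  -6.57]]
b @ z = [[-3.18, 2.63, 3.47], [-8.23, -8.77, 6.23]]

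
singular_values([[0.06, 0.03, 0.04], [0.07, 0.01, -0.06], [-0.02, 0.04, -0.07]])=[0.11, 0.09, 0.04]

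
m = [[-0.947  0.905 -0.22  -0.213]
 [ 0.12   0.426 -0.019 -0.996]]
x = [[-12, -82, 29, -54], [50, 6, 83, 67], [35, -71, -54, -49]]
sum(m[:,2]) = -0.239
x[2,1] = -71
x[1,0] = 50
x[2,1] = -71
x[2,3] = -49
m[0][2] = -0.22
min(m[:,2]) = -0.22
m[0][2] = -0.22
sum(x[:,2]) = 58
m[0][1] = 0.905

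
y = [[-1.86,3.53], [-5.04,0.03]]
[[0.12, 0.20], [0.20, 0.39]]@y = [[-1.23, 0.43],  [-2.34, 0.72]]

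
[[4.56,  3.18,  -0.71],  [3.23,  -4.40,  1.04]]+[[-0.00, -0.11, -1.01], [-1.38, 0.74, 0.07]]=[[4.56, 3.07, -1.72], [1.85, -3.66, 1.11]]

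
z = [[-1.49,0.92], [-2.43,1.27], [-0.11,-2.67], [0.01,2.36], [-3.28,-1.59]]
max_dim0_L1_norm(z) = 8.81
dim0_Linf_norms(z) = [3.28, 2.67]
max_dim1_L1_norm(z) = 4.87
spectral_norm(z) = 4.42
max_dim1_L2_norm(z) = 3.65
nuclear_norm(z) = 8.55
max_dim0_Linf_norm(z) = 3.28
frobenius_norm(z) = 6.05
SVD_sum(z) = [[-0.71, -0.41], [-1.26, -0.74], [-1.25, -0.73], [1.04, 0.61], [-3.14, -1.83]] + [[-0.78,  1.33], [-1.17,  2.01], [1.14,  -1.94], [-1.03,  1.75], [-0.14,  0.24]]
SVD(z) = [[-0.19, -0.37],[-0.33, -0.56],[-0.33, 0.54],[0.27, -0.49],[-0.82, -0.07]] @ diag([4.418682062329129, 4.129981698754947]) @ [[0.86, 0.5], [0.5, -0.86]]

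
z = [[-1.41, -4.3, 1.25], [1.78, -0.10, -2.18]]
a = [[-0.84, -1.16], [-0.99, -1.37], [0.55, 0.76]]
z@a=[[6.13, 8.48], [-2.6, -3.58]]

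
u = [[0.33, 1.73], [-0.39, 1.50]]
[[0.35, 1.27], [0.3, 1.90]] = u@[[0.00, -1.18], [0.20, 0.96]]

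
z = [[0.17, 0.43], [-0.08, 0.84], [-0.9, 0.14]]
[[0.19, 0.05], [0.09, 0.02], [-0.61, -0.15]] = z @ [[0.7, 0.17], [0.17, 0.04]]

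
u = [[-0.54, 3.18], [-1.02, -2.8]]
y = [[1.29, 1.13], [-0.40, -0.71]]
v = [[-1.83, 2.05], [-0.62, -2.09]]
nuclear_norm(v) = 4.74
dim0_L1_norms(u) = [1.56, 5.98]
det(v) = 5.10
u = v + y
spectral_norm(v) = 3.10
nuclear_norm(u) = 5.37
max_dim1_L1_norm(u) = 3.82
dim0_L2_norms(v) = [1.93, 2.93]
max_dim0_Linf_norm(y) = 1.29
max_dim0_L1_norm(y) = 1.84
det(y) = -0.46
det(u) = 4.76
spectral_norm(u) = 4.25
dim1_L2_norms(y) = [1.71, 0.81]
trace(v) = -3.92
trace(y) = 0.58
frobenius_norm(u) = 4.39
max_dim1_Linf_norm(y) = 1.29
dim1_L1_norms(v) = [3.88, 2.71]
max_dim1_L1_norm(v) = 3.88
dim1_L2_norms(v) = [2.75, 2.18]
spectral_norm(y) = 1.88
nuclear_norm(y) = 2.13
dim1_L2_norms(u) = [3.23, 2.98]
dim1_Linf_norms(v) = [2.05, 2.09]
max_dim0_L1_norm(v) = 4.14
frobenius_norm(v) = 3.51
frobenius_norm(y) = 1.90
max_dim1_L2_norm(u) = 3.23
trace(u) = -3.34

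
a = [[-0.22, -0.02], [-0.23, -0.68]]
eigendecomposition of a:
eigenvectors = [[0.90, 0.04],[-0.44, 1.00]]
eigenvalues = [-0.21, -0.69]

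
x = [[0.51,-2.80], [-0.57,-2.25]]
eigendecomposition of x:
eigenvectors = [[0.98,0.65], [-0.17,0.76]]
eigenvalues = [1.0, -2.74]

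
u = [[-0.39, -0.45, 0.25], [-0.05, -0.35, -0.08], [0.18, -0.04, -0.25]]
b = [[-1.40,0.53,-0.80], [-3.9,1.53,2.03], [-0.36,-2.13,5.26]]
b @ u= [[0.38, 0.48, -0.19], [1.81, 1.14, -1.6], [1.19, 0.70, -1.23]]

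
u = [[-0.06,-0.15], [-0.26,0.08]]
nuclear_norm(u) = 0.43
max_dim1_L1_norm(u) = 0.34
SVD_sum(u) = [[-0.02, 0.01], [-0.26, 0.07]] + [[-0.04, -0.16], [0.0, 0.01]]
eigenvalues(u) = [-0.2, 0.22]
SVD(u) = [[-0.07,-1.0],[-1.00,0.07]] @ diag([0.2725234896618395, 0.16072009078684993]) @ [[0.97, -0.25], [0.25, 0.97]]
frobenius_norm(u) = 0.32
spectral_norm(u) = 0.27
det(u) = -0.04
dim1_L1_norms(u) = [0.21, 0.34]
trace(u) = 0.02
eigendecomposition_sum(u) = [[-0.13, -0.07], [-0.12, -0.07]] + [[0.07, -0.08], [-0.14, 0.15]]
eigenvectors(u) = [[-0.73, 0.47], [-0.68, -0.88]]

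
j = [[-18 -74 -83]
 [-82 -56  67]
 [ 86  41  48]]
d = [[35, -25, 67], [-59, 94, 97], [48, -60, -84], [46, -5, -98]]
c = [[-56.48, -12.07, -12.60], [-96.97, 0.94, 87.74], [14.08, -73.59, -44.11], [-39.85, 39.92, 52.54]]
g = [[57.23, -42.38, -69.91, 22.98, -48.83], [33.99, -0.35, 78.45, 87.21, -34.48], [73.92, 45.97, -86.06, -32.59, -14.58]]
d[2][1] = -60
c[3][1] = 39.92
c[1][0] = -96.97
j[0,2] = -83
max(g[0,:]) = 57.23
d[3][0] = 46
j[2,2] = 48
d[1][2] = 97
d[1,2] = 97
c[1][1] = 0.94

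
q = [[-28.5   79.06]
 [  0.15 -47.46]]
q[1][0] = 0.15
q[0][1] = 79.06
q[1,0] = 0.15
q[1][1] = -47.46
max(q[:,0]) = 0.15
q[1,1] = -47.46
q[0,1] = 79.06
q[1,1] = -47.46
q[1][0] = 0.15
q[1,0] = 0.15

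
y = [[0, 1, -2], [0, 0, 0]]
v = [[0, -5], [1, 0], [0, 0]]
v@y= [[0, 0, 0], [0, 1, -2], [0, 0, 0]]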